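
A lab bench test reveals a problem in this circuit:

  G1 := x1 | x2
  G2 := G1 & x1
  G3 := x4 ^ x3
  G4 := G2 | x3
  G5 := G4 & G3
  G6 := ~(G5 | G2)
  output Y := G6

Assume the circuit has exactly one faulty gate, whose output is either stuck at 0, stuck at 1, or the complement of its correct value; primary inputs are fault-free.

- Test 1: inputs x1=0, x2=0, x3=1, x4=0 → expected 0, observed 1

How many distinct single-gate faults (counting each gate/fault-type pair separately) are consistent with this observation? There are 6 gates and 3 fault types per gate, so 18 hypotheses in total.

Fault-free: G1=0, G2=0, G3=1, G4=1, G5=1, G6=0 → 0. Observed 1.
  G1: none of the 3 fault types match ✗
  G2: none of the 3 fault types match ✗
  G3: stuck-at-0, inverted output ✓; others ✗
  G4: stuck-at-0, inverted output ✓; others ✗
  G5: stuck-at-0, inverted output ✓; others ✗
  G6: stuck-at-1, inverted output ✓; others ✗
Consistent faults: {G3 stuck-at-0, G3 inverted output, G4 stuck-at-0, G4 inverted output, G5 stuck-at-0, G5 inverted output, G6 stuck-at-1, G6 inverted output} — 8 in all.

8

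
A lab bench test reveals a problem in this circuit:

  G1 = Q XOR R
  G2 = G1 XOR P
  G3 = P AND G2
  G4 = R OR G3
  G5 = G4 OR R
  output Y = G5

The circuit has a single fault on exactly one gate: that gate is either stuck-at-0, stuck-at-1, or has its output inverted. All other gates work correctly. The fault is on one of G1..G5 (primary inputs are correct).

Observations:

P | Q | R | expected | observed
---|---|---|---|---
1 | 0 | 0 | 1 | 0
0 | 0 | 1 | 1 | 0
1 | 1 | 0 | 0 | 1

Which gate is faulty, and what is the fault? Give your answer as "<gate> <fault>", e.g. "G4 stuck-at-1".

Fault-free values for test 1 (P=1, Q=0, R=0): G1=0, G2=1, G3=1, G4=1, G5=1, giving Y=1. Observed 0.
Test 1: faults giving observed 0 are {G1 stuck-at-1, G1 inverted output, G2 stuck-at-0, G2 inverted output, G3 stuck-at-0, G3 inverted output, G4 stuck-at-0, G4 inverted output, G5 stuck-at-0, G5 inverted output}.
Test 2 (P=0, Q=0, R=1): fault-free G1=1, G2=1, G3=0, G4=1, G5=1 → 1; observed 0. Eliminates G1 stuck-at-1, G1 inverted output, G2 stuck-at-0, G2 inverted output, G3 stuck-at-0, G3 inverted output, G4 stuck-at-0, G4 inverted output.
Test 3 (P=1, Q=1, R=0): fault-free G1=1, G2=0, G3=0, G4=0, G5=0 → 0; observed 1. Eliminates G5 stuck-at-0.
Only G5 inverted output is consistent with every test.

G5 inverted output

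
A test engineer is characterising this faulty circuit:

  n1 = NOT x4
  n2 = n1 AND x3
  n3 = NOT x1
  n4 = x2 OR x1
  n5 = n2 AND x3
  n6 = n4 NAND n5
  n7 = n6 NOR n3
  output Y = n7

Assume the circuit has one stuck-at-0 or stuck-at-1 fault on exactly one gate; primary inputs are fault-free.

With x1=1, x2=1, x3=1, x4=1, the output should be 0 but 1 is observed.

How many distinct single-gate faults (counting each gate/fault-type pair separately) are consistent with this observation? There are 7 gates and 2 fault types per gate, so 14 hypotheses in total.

Fault-free: n1=0, n2=0, n3=0, n4=1, n5=0, n6=1, n7=0 → 0. Observed 1.
  n1 stuck-at-0: output 0 ✗
  n1 stuck-at-1: output 1 ✓
  n2 stuck-at-0: output 0 ✗
  n2 stuck-at-1: output 1 ✓
  n3 stuck-at-0: output 0 ✗
  n3 stuck-at-1: output 0 ✗
  n4 stuck-at-0: output 0 ✗
  n4 stuck-at-1: output 0 ✗
  n5 stuck-at-0: output 0 ✗
  n5 stuck-at-1: output 1 ✓
  n6 stuck-at-0: output 1 ✓
  n6 stuck-at-1: output 0 ✗
  n7 stuck-at-0: output 0 ✗
  n7 stuck-at-1: output 1 ✓
Consistent faults: {n1 stuck-at-1, n2 stuck-at-1, n5 stuck-at-1, n6 stuck-at-0, n7 stuck-at-1} — 5 in all.

5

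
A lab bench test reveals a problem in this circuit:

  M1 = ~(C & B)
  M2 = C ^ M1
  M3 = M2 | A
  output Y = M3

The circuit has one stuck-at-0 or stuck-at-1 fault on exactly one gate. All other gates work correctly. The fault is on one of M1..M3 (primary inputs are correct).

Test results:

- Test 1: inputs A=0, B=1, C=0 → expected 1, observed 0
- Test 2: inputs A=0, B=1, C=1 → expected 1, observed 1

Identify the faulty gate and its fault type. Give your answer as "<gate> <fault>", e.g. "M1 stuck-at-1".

M1 stuck-at-0

Fault-free values for test 1 (A=0, B=1, C=0): M1=1, M2=1, M3=1, giving Y=1. Observed 0.
Test 1: faults giving observed 0 are {M1 stuck-at-0, M2 stuck-at-0, M3 stuck-at-0}.
Test 2 (A=0, B=1, C=1): fault-free M1=0, M2=1, M3=1 → 1; observed 1. Eliminates M2 stuck-at-0, M3 stuck-at-0.
Only M1 stuck-at-0 is consistent with every test.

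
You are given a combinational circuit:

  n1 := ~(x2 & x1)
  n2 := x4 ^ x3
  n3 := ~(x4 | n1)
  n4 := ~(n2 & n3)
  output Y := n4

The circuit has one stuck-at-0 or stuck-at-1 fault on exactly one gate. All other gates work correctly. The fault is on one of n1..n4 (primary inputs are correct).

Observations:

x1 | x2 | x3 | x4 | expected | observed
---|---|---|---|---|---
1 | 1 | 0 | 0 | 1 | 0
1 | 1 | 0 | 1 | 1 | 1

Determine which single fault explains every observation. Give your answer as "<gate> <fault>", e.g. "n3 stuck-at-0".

Fault-free values for test 1 (x1=1, x2=1, x3=0, x4=0): n1=0, n2=0, n3=1, n4=1, giving Y=1. Observed 0.
Test 1: faults giving observed 0 are {n2 stuck-at-1, n4 stuck-at-0}.
Test 2 (x1=1, x2=1, x3=0, x4=1): fault-free n1=0, n2=1, n3=0, n4=1 → 1; observed 1. Eliminates n4 stuck-at-0.
Only n2 stuck-at-1 is consistent with every test.

n2 stuck-at-1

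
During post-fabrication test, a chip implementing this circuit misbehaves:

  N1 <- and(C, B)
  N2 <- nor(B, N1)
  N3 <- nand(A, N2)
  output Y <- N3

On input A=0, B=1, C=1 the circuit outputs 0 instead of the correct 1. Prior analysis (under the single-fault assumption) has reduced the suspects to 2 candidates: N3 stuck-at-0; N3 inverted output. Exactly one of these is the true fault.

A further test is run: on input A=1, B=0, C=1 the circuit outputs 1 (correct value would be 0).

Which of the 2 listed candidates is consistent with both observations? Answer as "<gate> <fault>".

N3 inverted output

Evaluate each candidate on input A=1, B=0, C=1:
  N3 stuck-at-0: N1=0, N2=1, N3=0 [stuck-at-0] → 0 — eliminated
  N3 inverted output: N1=0, N2=1, N3=1 [inverted output] → 1 — matches
Only N3 inverted output reproduces the observed 1.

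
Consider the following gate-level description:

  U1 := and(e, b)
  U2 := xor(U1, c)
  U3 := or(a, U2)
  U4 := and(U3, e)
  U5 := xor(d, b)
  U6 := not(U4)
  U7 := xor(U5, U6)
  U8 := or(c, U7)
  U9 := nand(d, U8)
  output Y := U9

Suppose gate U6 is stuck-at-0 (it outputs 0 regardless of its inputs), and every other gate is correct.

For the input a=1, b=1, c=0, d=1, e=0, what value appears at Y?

1

Propagate with U6 forced: U1=0, U2=0, U3=1, U4=0, U5=0, U6=0 [stuck-at-0], U7=0, U8=0, U9=1.
So Y = 1. (Without the fault it would be 0.)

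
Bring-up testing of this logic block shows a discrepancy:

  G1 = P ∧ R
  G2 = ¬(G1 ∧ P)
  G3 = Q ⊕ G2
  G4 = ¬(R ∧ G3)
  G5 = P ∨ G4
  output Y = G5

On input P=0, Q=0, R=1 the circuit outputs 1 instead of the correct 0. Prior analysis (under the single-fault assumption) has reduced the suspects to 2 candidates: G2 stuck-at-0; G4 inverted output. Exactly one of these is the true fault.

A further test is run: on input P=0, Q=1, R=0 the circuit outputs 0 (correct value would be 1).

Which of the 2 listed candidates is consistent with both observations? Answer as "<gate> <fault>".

G4 inverted output

Evaluate each candidate on input P=0, Q=1, R=0:
  G2 stuck-at-0: G1=0, G2=0 [stuck-at-0], G3=1, G4=1, G5=1 → 1 — eliminated
  G4 inverted output: G1=0, G2=1, G3=0, G4=0 [inverted output], G5=0 → 0 — matches
Only G4 inverted output reproduces the observed 0.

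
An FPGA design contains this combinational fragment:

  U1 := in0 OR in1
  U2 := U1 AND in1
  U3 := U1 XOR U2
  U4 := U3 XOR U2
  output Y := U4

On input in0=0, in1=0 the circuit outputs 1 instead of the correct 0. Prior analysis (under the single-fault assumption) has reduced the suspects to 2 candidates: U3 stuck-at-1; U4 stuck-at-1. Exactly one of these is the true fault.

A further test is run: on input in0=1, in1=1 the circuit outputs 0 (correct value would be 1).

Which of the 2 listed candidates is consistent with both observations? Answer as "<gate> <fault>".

U3 stuck-at-1

Evaluate each candidate on input in0=1, in1=1:
  U3 stuck-at-1: U1=1, U2=1, U3=1 [stuck-at-1], U4=0 → 0 — matches
  U4 stuck-at-1: U1=1, U2=1, U3=0, U4=1 [stuck-at-1] → 1 — eliminated
Only U3 stuck-at-1 reproduces the observed 0.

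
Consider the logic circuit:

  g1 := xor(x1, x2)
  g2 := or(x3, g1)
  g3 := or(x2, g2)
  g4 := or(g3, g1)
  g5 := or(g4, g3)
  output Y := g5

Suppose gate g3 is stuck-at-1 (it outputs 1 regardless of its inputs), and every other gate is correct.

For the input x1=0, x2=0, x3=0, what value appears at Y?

Propagate with g3 forced: g1=0, g2=0, g3=1 [stuck-at-1], g4=1, g5=1.
So Y = 1. (Without the fault it would be 0.)

1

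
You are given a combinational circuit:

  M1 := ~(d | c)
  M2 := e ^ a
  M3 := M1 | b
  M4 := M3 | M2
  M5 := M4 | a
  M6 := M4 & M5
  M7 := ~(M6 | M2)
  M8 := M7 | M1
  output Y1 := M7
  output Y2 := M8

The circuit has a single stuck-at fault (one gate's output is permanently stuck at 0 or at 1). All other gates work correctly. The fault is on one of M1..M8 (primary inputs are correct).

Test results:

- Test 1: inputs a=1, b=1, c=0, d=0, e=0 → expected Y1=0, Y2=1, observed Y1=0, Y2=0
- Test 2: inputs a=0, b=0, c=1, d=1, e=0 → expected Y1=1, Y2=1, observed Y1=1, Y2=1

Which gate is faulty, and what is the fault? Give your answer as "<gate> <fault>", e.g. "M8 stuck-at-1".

M1 stuck-at-0

Fault-free values for test 1 (a=1, b=1, c=0, d=0, e=0): M1=1, M2=1, M3=1, M4=1, M5=1, M6=1, M7=0, M8=1, giving Y1=0, Y2=1. Observed Y1=0, Y2=0.
Test 1: faults giving observed Y1=0, Y2=0 are {M1 stuck-at-0, M8 stuck-at-0}.
Test 2 (a=0, b=0, c=1, d=1, e=0): fault-free M1=0, M2=0, M3=0, M4=0, M5=0, M6=0, M7=1, M8=1 → Y1=1, Y2=1; observed Y1=1, Y2=1. Eliminates M8 stuck-at-0.
Only M1 stuck-at-0 is consistent with every test.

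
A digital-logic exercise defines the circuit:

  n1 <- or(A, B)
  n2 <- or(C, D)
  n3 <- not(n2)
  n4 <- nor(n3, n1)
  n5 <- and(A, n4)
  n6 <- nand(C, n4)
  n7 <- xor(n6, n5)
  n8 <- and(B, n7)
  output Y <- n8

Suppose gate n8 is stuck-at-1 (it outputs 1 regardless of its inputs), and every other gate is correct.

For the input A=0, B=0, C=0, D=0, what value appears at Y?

1

Propagate with n8 forced: n1=0, n2=0, n3=1, n4=0, n5=0, n6=1, n7=1, n8=1 [stuck-at-1].
So Y = 1. (Without the fault it would be 0.)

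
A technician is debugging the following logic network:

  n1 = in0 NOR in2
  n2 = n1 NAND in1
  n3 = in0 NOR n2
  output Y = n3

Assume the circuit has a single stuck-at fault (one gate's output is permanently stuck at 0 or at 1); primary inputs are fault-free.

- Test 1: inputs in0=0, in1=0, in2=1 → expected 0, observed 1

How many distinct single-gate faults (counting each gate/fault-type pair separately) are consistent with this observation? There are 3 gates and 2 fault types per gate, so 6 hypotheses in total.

Fault-free: n1=0, n2=1, n3=0 → 0. Observed 1.
  n1 stuck-at-0: output 0 ✗
  n1 stuck-at-1: output 0 ✗
  n2 stuck-at-0: output 1 ✓
  n2 stuck-at-1: output 0 ✗
  n3 stuck-at-0: output 0 ✗
  n3 stuck-at-1: output 1 ✓
Consistent faults: {n2 stuck-at-0, n3 stuck-at-1} — 2 in all.

2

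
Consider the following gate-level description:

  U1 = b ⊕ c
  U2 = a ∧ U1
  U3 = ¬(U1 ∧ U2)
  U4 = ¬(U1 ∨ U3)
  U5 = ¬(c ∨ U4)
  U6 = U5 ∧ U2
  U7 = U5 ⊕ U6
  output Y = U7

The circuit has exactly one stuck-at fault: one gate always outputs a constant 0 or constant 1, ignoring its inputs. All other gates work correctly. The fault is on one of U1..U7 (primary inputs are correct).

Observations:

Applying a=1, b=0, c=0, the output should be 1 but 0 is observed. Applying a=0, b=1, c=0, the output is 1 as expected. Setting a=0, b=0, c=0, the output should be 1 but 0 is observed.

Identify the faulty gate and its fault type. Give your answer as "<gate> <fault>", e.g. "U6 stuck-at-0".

U3 stuck-at-0

Fault-free values for test 1 (a=1, b=0, c=0): U1=0, U2=0, U3=1, U4=0, U5=1, U6=0, U7=1, giving Y=1. Observed 0.
Test 1: faults giving observed 0 are {U1 stuck-at-1, U2 stuck-at-1, U3 stuck-at-0, U4 stuck-at-1, U5 stuck-at-0, U6 stuck-at-1, U7 stuck-at-0}.
Test 2 (a=0, b=1, c=0): fault-free U1=1, U2=0, U3=1, U4=0, U5=1, U6=0, U7=1 → 1; observed 1. Eliminates U2 stuck-at-1, U4 stuck-at-1, U5 stuck-at-0, U6 stuck-at-1, U7 stuck-at-0.
Test 3 (a=0, b=0, c=0): fault-free U1=0, U2=0, U3=1, U4=0, U5=1, U6=0, U7=1 → 1; observed 0. Eliminates U1 stuck-at-1.
Only U3 stuck-at-0 is consistent with every test.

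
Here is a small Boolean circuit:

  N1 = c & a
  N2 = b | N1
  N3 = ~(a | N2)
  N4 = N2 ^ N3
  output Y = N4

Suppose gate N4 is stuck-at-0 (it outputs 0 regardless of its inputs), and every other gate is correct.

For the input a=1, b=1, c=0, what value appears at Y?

0

Propagate with N4 forced: N1=0, N2=1, N3=0, N4=0 [stuck-at-0].
So Y = 0. (Without the fault it would be 1.)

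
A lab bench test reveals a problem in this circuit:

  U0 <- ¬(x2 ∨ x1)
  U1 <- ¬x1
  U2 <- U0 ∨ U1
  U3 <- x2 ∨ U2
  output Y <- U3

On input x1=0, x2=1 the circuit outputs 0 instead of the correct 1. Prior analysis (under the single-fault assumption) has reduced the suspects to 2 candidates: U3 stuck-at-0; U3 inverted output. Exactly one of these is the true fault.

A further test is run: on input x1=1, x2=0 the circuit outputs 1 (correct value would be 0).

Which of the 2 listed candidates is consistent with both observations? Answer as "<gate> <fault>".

U3 inverted output

Evaluate each candidate on input x1=1, x2=0:
  U3 stuck-at-0: U0=0, U1=0, U2=0, U3=0 [stuck-at-0] → 0 — eliminated
  U3 inverted output: U0=0, U1=0, U2=0, U3=1 [inverted output] → 1 — matches
Only U3 inverted output reproduces the observed 1.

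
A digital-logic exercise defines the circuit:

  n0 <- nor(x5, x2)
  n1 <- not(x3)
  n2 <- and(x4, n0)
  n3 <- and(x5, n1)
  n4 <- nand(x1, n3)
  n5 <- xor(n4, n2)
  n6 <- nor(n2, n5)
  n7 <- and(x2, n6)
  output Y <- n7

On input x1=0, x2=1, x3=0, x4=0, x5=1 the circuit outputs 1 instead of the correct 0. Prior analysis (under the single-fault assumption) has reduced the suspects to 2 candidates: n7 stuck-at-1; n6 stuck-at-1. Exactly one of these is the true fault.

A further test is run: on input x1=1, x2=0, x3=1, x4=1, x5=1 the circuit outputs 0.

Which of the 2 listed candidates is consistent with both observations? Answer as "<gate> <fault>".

Evaluate each candidate on input x1=1, x2=0, x3=1, x4=1, x5=1:
  n7 stuck-at-1: n0=0, n1=0, n2=0, n3=0, n4=1, n5=1, n6=0, n7=1 [stuck-at-1] → 1 — eliminated
  n6 stuck-at-1: n0=0, n1=0, n2=0, n3=0, n4=1, n5=1, n6=1 [stuck-at-1], n7=0 → 0 — matches
Only n6 stuck-at-1 reproduces the observed 0.

n6 stuck-at-1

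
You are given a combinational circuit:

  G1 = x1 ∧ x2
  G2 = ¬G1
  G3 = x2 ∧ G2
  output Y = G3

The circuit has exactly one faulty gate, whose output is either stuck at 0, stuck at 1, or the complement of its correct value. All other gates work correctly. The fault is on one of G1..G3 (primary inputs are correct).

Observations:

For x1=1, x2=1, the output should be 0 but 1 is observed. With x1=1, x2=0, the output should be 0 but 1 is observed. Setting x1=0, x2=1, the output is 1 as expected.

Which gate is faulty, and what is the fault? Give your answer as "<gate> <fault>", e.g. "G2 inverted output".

G3 stuck-at-1

Fault-free values for test 1 (x1=1, x2=1): G1=1, G2=0, G3=0, giving Y=0. Observed 1.
Test 1: faults giving observed 1 are {G1 stuck-at-0, G1 inverted output, G2 stuck-at-1, G2 inverted output, G3 stuck-at-1, G3 inverted output}.
Test 2 (x1=1, x2=0): fault-free G1=0, G2=1, G3=0 → 0; observed 1. Eliminates G1 stuck-at-0, G1 inverted output, G2 stuck-at-1, G2 inverted output.
Test 3 (x1=0, x2=1): fault-free G1=0, G2=1, G3=1 → 1; observed 1. Eliminates G3 inverted output.
Only G3 stuck-at-1 is consistent with every test.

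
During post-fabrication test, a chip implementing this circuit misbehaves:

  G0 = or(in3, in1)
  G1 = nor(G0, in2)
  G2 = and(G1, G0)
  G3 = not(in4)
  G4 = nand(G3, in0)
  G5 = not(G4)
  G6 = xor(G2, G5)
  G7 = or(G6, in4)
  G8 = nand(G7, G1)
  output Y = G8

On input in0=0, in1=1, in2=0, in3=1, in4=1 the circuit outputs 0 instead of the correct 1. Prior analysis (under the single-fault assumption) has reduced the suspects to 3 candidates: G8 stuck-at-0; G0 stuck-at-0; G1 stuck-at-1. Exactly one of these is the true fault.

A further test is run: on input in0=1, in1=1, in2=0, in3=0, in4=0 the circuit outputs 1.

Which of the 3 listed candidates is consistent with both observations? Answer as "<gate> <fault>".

Evaluate each candidate on input in0=1, in1=1, in2=0, in3=0, in4=0:
  G8 stuck-at-0: G0=1, G1=0, G2=0, G3=1, G4=0, G5=1, G6=1, G7=1, G8=0 [stuck-at-0] → 0 — eliminated
  G0 stuck-at-0: G0=0 [stuck-at-0], G1=1, G2=0, G3=1, G4=0, G5=1, G6=1, G7=1, G8=0 → 0 — eliminated
  G1 stuck-at-1: G0=1, G1=1 [stuck-at-1], G2=1, G3=1, G4=0, G5=1, G6=0, G7=0, G8=1 → 1 — matches
Only G1 stuck-at-1 reproduces the observed 1.

G1 stuck-at-1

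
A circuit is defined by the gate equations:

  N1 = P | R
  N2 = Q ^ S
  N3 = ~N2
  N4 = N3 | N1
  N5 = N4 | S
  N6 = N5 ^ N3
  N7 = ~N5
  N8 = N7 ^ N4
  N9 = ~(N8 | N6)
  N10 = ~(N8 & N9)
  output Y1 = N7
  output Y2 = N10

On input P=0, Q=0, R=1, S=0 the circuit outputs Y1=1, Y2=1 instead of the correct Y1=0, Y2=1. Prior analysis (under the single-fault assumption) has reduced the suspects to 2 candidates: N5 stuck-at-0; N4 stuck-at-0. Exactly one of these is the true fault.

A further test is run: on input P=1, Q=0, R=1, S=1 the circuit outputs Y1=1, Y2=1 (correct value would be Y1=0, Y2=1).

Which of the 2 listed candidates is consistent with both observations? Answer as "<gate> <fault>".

Evaluate each candidate on input P=1, Q=0, R=1, S=1:
  N5 stuck-at-0: N1=1, N2=1, N3=0, N4=1, N5=0 [stuck-at-0], N6=0, N7=1, N8=0, N9=1, N10=1 → Y1=1, Y2=1 — matches
  N4 stuck-at-0: N1=1, N2=1, N3=0, N4=0 [stuck-at-0], N5=1, N6=1, N7=0, N8=0, N9=0, N10=1 → Y1=0, Y2=1 — eliminated
Only N5 stuck-at-0 reproduces the observed Y1=1, Y2=1.

N5 stuck-at-0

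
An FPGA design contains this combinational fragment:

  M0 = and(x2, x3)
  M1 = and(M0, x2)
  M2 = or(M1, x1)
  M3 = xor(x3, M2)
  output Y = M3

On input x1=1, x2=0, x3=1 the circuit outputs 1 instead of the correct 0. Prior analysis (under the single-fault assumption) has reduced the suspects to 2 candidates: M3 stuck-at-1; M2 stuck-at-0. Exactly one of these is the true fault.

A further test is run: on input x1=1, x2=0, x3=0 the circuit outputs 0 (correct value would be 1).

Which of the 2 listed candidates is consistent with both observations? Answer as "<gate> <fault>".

M2 stuck-at-0

Evaluate each candidate on input x1=1, x2=0, x3=0:
  M3 stuck-at-1: M0=0, M1=0, M2=1, M3=1 [stuck-at-1] → 1 — eliminated
  M2 stuck-at-0: M0=0, M1=0, M2=0 [stuck-at-0], M3=0 → 0 — matches
Only M2 stuck-at-0 reproduces the observed 0.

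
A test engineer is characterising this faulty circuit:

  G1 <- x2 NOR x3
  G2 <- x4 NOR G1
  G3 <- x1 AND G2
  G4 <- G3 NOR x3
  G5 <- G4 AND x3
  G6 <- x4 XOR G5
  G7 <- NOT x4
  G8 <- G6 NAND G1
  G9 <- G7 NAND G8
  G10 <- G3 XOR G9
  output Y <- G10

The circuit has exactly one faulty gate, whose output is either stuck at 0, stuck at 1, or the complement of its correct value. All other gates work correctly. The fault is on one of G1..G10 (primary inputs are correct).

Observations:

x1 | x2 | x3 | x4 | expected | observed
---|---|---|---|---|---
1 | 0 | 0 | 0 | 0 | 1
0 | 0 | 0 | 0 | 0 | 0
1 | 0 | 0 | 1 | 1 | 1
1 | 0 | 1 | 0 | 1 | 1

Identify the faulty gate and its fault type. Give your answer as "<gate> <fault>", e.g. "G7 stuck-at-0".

Fault-free values for test 1 (x1=1, x2=0, x3=0, x4=0): G1=1, G2=0, G3=0, G4=1, G5=0, G6=0, G7=1, G8=1, G9=0, G10=0, giving Y=0. Observed 1.
Test 1: faults giving observed 1 are {G1 stuck-at-0, G1 inverted output, G2 stuck-at-1, G2 inverted output, G3 stuck-at-1, G3 inverted output, G5 stuck-at-1, G5 inverted output, G6 stuck-at-1, G6 inverted output, G7 stuck-at-0, G7 inverted output, G8 stuck-at-0, G8 inverted output, G9 stuck-at-1, G9 inverted output, G10 stuck-at-1, G10 inverted output}.
Test 2 (x1=0, x2=0, x3=0, x4=0): fault-free G1=1, G2=0, G3=0, G4=1, G5=0, G6=0, G7=1, G8=1, G9=0, G10=0 → 0; observed 0. Eliminates G3 stuck-at-1, G3 inverted output, G5 stuck-at-1, G5 inverted output, G6 stuck-at-1, G6 inverted output, G7 stuck-at-0, G7 inverted output, G8 stuck-at-0, G8 inverted output, G9 stuck-at-1, G9 inverted output, G10 stuck-at-1, G10 inverted output.
Test 3 (x1=1, x2=0, x3=0, x4=1): fault-free G1=1, G2=0, G3=0, G4=1, G5=0, G6=1, G7=0, G8=0, G9=1, G10=1 → 1; observed 1. Eliminates G2 stuck-at-1, G2 inverted output.
Test 4 (x1=1, x2=0, x3=1, x4=0): fault-free G1=0, G2=1, G3=1, G4=0, G5=0, G6=0, G7=1, G8=1, G9=0, G10=1 → 1; observed 1. Eliminates G1 inverted output.
Only G1 stuck-at-0 is consistent with every test.

G1 stuck-at-0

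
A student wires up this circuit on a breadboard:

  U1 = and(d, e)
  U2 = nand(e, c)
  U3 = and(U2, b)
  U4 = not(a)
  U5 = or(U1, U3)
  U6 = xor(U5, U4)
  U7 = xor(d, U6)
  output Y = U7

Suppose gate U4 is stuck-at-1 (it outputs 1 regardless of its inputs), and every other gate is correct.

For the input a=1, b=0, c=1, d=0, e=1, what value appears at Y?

1

Propagate with U4 forced: U1=0, U2=0, U3=0, U4=1 [stuck-at-1], U5=0, U6=1, U7=1.
So Y = 1. (Without the fault it would be 0.)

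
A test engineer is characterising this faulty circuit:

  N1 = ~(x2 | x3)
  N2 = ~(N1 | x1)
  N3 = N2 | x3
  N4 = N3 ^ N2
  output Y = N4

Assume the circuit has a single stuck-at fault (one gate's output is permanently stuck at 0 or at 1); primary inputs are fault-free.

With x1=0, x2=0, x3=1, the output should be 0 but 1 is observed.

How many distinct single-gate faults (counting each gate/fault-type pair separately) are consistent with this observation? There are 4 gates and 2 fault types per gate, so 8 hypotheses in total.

Fault-free: N1=0, N2=1, N3=1, N4=0 → 0. Observed 1.
  N1 stuck-at-0: output 0 ✗
  N1 stuck-at-1: output 1 ✓
  N2 stuck-at-0: output 1 ✓
  N2 stuck-at-1: output 0 ✗
  N3 stuck-at-0: output 1 ✓
  N3 stuck-at-1: output 0 ✗
  N4 stuck-at-0: output 0 ✗
  N4 stuck-at-1: output 1 ✓
Consistent faults: {N1 stuck-at-1, N2 stuck-at-0, N3 stuck-at-0, N4 stuck-at-1} — 4 in all.

4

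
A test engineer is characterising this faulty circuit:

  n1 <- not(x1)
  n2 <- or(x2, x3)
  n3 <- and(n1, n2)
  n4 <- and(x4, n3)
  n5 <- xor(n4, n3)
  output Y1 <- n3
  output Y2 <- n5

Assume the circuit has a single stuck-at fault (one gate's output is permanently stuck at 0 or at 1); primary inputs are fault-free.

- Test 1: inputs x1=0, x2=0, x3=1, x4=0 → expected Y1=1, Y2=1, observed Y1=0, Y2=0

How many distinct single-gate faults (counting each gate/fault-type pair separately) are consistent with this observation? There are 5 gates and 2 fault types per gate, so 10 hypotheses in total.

Fault-free: n1=1, n2=1, n3=1, n4=0, n5=1 → Y1=1, Y2=1. Observed Y1=0, Y2=0.
  n1 stuck-at-0: output Y1=0, Y2=0 ✓
  n1 stuck-at-1: output Y1=1, Y2=1 ✗
  n2 stuck-at-0: output Y1=0, Y2=0 ✓
  n2 stuck-at-1: output Y1=1, Y2=1 ✗
  n3 stuck-at-0: output Y1=0, Y2=0 ✓
  n3 stuck-at-1: output Y1=1, Y2=1 ✗
  n4 stuck-at-0: output Y1=1, Y2=1 ✗
  n4 stuck-at-1: output Y1=1, Y2=0 ✗
  n5 stuck-at-0: output Y1=1, Y2=0 ✗
  n5 stuck-at-1: output Y1=1, Y2=1 ✗
Consistent faults: {n1 stuck-at-0, n2 stuck-at-0, n3 stuck-at-0} — 3 in all.

3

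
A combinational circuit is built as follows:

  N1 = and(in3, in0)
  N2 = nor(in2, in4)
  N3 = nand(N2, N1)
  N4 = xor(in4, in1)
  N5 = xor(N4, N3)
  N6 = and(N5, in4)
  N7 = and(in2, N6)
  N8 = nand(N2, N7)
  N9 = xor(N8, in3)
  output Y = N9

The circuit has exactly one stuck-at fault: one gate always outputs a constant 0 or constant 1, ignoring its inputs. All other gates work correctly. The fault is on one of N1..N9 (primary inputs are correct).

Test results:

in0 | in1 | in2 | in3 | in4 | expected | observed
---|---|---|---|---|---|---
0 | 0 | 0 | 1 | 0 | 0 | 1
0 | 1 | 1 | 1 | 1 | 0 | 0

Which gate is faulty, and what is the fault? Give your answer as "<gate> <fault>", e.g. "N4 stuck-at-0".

Fault-free values for test 1 (in0=0, in1=0, in2=0, in3=1, in4=0): N1=0, N2=1, N3=1, N4=0, N5=1, N6=0, N7=0, N8=1, N9=0, giving Y=0. Observed 1.
Test 1: faults giving observed 1 are {N7 stuck-at-1, N8 stuck-at-0, N9 stuck-at-1}.
Test 2 (in0=0, in1=1, in2=1, in3=1, in4=1): fault-free N1=0, N2=0, N3=1, N4=0, N5=1, N6=1, N7=1, N8=1, N9=0 → 0; observed 0. Eliminates N8 stuck-at-0, N9 stuck-at-1.
Only N7 stuck-at-1 is consistent with every test.

N7 stuck-at-1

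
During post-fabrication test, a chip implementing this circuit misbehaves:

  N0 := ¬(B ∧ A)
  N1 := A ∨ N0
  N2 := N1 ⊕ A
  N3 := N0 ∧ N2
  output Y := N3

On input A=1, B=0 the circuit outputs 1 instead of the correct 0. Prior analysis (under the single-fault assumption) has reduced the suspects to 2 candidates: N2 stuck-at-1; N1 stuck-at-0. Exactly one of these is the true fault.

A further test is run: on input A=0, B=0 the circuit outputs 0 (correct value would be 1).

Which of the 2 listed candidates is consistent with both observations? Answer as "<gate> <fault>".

N1 stuck-at-0

Evaluate each candidate on input A=0, B=0:
  N2 stuck-at-1: N0=1, N1=1, N2=1 [stuck-at-1], N3=1 → 1 — eliminated
  N1 stuck-at-0: N0=1, N1=0 [stuck-at-0], N2=0, N3=0 → 0 — matches
Only N1 stuck-at-0 reproduces the observed 0.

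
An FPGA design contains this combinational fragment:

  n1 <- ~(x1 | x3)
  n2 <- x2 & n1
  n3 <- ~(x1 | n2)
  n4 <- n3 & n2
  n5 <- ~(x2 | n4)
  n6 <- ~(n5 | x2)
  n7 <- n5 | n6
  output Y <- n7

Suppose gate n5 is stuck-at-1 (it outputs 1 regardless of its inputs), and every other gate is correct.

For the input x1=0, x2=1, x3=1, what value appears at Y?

1

Propagate with n5 forced: n1=0, n2=0, n3=1, n4=0, n5=1 [stuck-at-1], n6=0, n7=1.
So Y = 1. (Without the fault it would be 0.)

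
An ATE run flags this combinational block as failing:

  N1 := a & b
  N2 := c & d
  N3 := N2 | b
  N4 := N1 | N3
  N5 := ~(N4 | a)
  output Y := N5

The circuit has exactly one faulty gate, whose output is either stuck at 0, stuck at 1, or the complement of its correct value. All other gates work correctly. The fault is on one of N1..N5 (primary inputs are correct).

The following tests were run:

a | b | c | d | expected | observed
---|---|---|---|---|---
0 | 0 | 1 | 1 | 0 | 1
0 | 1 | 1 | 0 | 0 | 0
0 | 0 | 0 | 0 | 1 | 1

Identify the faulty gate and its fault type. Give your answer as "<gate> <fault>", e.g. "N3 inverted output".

N2 stuck-at-0

Fault-free values for test 1 (a=0, b=0, c=1, d=1): N1=0, N2=1, N3=1, N4=1, N5=0, giving Y=0. Observed 1.
Test 1: faults giving observed 1 are {N2 stuck-at-0, N2 inverted output, N3 stuck-at-0, N3 inverted output, N4 stuck-at-0, N4 inverted output, N5 stuck-at-1, N5 inverted output}.
Test 2 (a=0, b=1, c=1, d=0): fault-free N1=0, N2=0, N3=1, N4=1, N5=0 → 0; observed 0. Eliminates N3 stuck-at-0, N3 inverted output, N4 stuck-at-0, N4 inverted output, N5 stuck-at-1, N5 inverted output.
Test 3 (a=0, b=0, c=0, d=0): fault-free N1=0, N2=0, N3=0, N4=0, N5=1 → 1; observed 1. Eliminates N2 inverted output.
Only N2 stuck-at-0 is consistent with every test.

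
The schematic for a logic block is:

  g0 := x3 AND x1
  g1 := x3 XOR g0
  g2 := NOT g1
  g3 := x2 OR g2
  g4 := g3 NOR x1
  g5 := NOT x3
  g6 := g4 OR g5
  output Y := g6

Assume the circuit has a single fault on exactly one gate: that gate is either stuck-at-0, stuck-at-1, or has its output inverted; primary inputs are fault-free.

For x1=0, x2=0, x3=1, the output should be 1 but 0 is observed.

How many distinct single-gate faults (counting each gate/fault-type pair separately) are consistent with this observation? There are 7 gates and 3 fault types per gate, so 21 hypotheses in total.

Fault-free: g0=0, g1=1, g2=0, g3=0, g4=1, g5=0, g6=1 → 1. Observed 0.
  g0: stuck-at-1, inverted output ✓; others ✗
  g1: stuck-at-0, inverted output ✓; others ✗
  g2: stuck-at-1, inverted output ✓; others ✗
  g3: stuck-at-1, inverted output ✓; others ✗
  g4: stuck-at-0, inverted output ✓; others ✗
  g5: none of the 3 fault types match ✗
  g6: stuck-at-0, inverted output ✓; others ✗
Consistent faults: {g0 stuck-at-1, g0 inverted output, g1 stuck-at-0, g1 inverted output, g2 stuck-at-1, g2 inverted output, g3 stuck-at-1, g3 inverted output, g4 stuck-at-0, g4 inverted output, g6 stuck-at-0, g6 inverted output} — 12 in all.

12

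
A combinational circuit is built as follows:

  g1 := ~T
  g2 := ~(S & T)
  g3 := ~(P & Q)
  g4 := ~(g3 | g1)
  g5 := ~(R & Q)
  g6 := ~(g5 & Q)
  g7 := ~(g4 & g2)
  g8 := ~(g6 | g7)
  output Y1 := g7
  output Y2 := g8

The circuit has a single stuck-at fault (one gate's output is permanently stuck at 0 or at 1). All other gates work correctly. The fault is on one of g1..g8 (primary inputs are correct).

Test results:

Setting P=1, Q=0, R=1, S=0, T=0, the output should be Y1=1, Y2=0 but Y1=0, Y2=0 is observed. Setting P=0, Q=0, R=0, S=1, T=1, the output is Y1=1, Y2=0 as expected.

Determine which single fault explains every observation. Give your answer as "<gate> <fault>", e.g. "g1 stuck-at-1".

Fault-free values for test 1 (P=1, Q=0, R=1, S=0, T=0): g1=1, g2=1, g3=1, g4=0, g5=1, g6=1, g7=1, g8=0, giving Y1=1, Y2=0. Observed Y1=0, Y2=0.
Test 1: faults giving observed Y1=0, Y2=0 are {g4 stuck-at-1, g7 stuck-at-0}.
Test 2 (P=0, Q=0, R=0, S=1, T=1): fault-free g1=0, g2=0, g3=1, g4=0, g5=1, g6=1, g7=1, g8=0 → Y1=1, Y2=0; observed Y1=1, Y2=0. Eliminates g7 stuck-at-0.
Only g4 stuck-at-1 is consistent with every test.

g4 stuck-at-1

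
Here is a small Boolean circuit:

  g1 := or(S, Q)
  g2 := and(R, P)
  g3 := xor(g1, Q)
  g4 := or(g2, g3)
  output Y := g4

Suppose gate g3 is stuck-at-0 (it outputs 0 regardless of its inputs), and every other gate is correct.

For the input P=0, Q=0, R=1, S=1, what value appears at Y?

0

Propagate with g3 forced: g1=1, g2=0, g3=0 [stuck-at-0], g4=0.
So Y = 0. (Without the fault it would be 1.)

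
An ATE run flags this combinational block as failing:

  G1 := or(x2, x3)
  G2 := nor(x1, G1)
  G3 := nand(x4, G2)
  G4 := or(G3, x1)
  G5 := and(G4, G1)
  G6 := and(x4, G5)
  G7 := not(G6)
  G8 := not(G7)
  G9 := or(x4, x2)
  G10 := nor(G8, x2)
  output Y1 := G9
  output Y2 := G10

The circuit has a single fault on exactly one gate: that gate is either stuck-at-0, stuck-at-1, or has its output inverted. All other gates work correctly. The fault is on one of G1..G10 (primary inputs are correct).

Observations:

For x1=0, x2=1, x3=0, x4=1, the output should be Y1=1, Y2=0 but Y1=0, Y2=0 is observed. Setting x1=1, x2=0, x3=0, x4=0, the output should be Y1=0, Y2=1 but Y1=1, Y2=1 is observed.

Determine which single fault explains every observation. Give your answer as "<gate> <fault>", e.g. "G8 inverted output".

Fault-free values for test 1 (x1=0, x2=1, x3=0, x4=1): G1=1, G2=0, G3=1, G4=1, G5=1, G6=1, G7=0, G8=1, G9=1, G10=0, giving Y1=1, Y2=0. Observed Y1=0, Y2=0.
Test 1: faults giving observed Y1=0, Y2=0 are {G9 stuck-at-0, G9 inverted output}.
Test 2 (x1=1, x2=0, x3=0, x4=0): fault-free G1=0, G2=0, G3=1, G4=1, G5=0, G6=0, G7=1, G8=0, G9=0, G10=1 → Y1=0, Y2=1; observed Y1=1, Y2=1. Eliminates G9 stuck-at-0.
Only G9 inverted output is consistent with every test.

G9 inverted output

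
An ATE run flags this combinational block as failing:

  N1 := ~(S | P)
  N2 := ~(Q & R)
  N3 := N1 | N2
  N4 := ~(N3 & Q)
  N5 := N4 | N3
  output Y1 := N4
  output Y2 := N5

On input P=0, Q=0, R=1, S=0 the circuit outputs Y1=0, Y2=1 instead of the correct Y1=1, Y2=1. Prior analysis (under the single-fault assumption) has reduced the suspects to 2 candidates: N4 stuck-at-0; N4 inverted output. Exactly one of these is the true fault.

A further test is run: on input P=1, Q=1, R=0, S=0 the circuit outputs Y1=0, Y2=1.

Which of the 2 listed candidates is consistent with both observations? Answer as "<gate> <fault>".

Evaluate each candidate on input P=1, Q=1, R=0, S=0:
  N4 stuck-at-0: N1=0, N2=1, N3=1, N4=0 [stuck-at-0], N5=1 → Y1=0, Y2=1 — matches
  N4 inverted output: N1=0, N2=1, N3=1, N4=1 [inverted output], N5=1 → Y1=1, Y2=1 — eliminated
Only N4 stuck-at-0 reproduces the observed Y1=0, Y2=1.

N4 stuck-at-0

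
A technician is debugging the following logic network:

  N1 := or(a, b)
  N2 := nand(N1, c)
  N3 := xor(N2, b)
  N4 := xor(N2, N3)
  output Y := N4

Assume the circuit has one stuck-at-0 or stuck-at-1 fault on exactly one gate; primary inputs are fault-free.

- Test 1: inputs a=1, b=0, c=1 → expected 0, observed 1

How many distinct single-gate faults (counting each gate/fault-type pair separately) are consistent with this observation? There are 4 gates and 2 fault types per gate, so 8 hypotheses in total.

2

Fault-free: N1=1, N2=0, N3=0, N4=0 → 0. Observed 1.
  N1 stuck-at-0: output 0 ✗
  N1 stuck-at-1: output 0 ✗
  N2 stuck-at-0: output 0 ✗
  N2 stuck-at-1: output 0 ✗
  N3 stuck-at-0: output 0 ✗
  N3 stuck-at-1: output 1 ✓
  N4 stuck-at-0: output 0 ✗
  N4 stuck-at-1: output 1 ✓
Consistent faults: {N3 stuck-at-1, N4 stuck-at-1} — 2 in all.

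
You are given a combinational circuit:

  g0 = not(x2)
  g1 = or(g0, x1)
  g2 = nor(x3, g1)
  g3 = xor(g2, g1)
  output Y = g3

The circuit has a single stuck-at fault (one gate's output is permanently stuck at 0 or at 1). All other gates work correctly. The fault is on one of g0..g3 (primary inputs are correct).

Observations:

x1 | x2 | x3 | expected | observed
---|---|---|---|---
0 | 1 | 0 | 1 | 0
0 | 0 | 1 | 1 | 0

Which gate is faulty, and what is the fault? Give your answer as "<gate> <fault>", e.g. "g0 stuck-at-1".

Fault-free values for test 1 (x1=0, x2=1, x3=0): g0=0, g1=0, g2=1, g3=1, giving Y=1. Observed 0.
Test 1: faults giving observed 0 are {g2 stuck-at-0, g3 stuck-at-0}.
Test 2 (x1=0, x2=0, x3=1): fault-free g0=1, g1=1, g2=0, g3=1 → 1; observed 0. Eliminates g2 stuck-at-0.
Only g3 stuck-at-0 is consistent with every test.

g3 stuck-at-0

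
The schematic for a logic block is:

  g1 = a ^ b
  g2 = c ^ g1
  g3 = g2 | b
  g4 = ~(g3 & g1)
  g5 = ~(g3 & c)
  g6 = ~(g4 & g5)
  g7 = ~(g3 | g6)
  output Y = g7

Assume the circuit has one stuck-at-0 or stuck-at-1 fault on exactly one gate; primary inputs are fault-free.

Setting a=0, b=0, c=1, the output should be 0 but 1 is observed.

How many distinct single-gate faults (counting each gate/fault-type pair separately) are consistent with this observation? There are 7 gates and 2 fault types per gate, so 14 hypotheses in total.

4

Fault-free: g1=0, g2=1, g3=1, g4=1, g5=0, g6=1, g7=0 → 0. Observed 1.
  g1 stuck-at-0: output 0 ✗
  g1 stuck-at-1: output 1 ✓
  g2 stuck-at-0: output 1 ✓
  g2 stuck-at-1: output 0 ✗
  g3 stuck-at-0: output 1 ✓
  g3 stuck-at-1: output 0 ✗
  g4 stuck-at-0: output 0 ✗
  g4 stuck-at-1: output 0 ✗
  g5 stuck-at-0: output 0 ✗
  g5 stuck-at-1: output 0 ✗
  g6 stuck-at-0: output 0 ✗
  g6 stuck-at-1: output 0 ✗
  g7 stuck-at-0: output 0 ✗
  g7 stuck-at-1: output 1 ✓
Consistent faults: {g1 stuck-at-1, g2 stuck-at-0, g3 stuck-at-0, g7 stuck-at-1} — 4 in all.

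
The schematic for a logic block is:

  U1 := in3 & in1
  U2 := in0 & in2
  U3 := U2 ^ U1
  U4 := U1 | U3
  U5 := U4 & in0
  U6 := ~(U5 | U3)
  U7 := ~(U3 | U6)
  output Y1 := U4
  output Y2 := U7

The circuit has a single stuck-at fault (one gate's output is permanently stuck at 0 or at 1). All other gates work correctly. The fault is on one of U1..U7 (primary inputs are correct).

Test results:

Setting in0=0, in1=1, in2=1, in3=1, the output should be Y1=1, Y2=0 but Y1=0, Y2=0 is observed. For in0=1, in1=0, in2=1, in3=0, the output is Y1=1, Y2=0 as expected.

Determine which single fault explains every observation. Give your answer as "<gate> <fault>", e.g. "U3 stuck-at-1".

U1 stuck-at-0

Fault-free values for test 1 (in0=0, in1=1, in2=1, in3=1): U1=1, U2=0, U3=1, U4=1, U5=0, U6=0, U7=0, giving Y1=1, Y2=0. Observed Y1=0, Y2=0.
Test 1: faults giving observed Y1=0, Y2=0 are {U1 stuck-at-0, U4 stuck-at-0}.
Test 2 (in0=1, in1=0, in2=1, in3=0): fault-free U1=0, U2=1, U3=1, U4=1, U5=1, U6=0, U7=0 → Y1=1, Y2=0; observed Y1=1, Y2=0. Eliminates U4 stuck-at-0.
Only U1 stuck-at-0 is consistent with every test.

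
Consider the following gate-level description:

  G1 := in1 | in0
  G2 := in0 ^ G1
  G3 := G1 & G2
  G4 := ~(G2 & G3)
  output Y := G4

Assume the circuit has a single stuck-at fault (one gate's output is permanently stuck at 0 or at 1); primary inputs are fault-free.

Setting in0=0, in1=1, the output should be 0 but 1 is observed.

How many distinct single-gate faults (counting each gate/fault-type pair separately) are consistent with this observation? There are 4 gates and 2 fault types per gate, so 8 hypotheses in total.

4

Fault-free: G1=1, G2=1, G3=1, G4=0 → 0. Observed 1.
  G1 stuck-at-0: output 1 ✓
  G1 stuck-at-1: output 0 ✗
  G2 stuck-at-0: output 1 ✓
  G2 stuck-at-1: output 0 ✗
  G3 stuck-at-0: output 1 ✓
  G3 stuck-at-1: output 0 ✗
  G4 stuck-at-0: output 0 ✗
  G4 stuck-at-1: output 1 ✓
Consistent faults: {G1 stuck-at-0, G2 stuck-at-0, G3 stuck-at-0, G4 stuck-at-1} — 4 in all.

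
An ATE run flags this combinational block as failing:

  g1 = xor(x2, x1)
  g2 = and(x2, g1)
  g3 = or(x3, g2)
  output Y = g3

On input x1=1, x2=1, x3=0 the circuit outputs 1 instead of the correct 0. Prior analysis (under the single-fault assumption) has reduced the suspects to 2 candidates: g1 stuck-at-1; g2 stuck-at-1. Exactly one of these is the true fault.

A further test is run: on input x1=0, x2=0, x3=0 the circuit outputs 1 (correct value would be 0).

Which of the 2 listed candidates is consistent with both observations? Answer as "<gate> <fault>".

g2 stuck-at-1

Evaluate each candidate on input x1=0, x2=0, x3=0:
  g1 stuck-at-1: g1=1 [stuck-at-1], g2=0, g3=0 → 0 — eliminated
  g2 stuck-at-1: g1=0, g2=1 [stuck-at-1], g3=1 → 1 — matches
Only g2 stuck-at-1 reproduces the observed 1.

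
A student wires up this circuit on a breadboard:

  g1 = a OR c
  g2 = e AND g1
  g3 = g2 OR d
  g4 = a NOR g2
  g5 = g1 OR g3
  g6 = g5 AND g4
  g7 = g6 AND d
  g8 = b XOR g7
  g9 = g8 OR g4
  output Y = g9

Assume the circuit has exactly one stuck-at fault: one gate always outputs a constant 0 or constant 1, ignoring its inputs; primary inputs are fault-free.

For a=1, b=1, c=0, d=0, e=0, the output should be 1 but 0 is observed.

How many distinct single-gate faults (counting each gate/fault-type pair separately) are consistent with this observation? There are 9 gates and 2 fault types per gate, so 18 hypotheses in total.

Fault-free: g1=1, g2=0, g3=0, g4=0, g5=1, g6=0, g7=0, g8=1, g9=1 → 1. Observed 0.
  g1: none of the 2 fault types match ✗
  g2: none of the 2 fault types match ✗
  g3: none of the 2 fault types match ✗
  g4: none of the 2 fault types match ✗
  g5: none of the 2 fault types match ✗
  g6: none of the 2 fault types match ✗
  g7: stuck-at-1 ✓; others ✗
  g8: stuck-at-0 ✓; others ✗
  g9: stuck-at-0 ✓; others ✗
Consistent faults: {g7 stuck-at-1, g8 stuck-at-0, g9 stuck-at-0} — 3 in all.

3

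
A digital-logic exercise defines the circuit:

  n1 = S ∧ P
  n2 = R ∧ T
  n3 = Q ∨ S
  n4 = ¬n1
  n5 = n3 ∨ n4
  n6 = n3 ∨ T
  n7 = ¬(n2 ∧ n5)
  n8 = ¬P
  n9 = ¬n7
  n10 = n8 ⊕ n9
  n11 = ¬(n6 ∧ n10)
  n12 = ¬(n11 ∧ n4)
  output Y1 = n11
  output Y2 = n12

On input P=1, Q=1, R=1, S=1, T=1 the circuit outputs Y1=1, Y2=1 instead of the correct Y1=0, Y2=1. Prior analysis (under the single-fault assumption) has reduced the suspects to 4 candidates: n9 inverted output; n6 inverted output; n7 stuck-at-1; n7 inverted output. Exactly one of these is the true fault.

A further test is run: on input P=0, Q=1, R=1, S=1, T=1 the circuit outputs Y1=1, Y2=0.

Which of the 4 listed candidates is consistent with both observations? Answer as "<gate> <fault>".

Evaluate each candidate on input P=0, Q=1, R=1, S=1, T=1:
  n9 inverted output: n1=0, n2=1, n3=1, n4=1, n5=1, n6=1, n7=0, n8=1, n9=0 [inverted output], n10=1, n11=0, n12=1 → Y1=0, Y2=1 — eliminated
  n6 inverted output: n1=0, n2=1, n3=1, n4=1, n5=1, n6=0 [inverted output], n7=0, n8=1, n9=1, n10=0, n11=1, n12=0 → Y1=1, Y2=0 — matches
  n7 stuck-at-1: n1=0, n2=1, n3=1, n4=1, n5=1, n6=1, n7=1 [stuck-at-1], n8=1, n9=0, n10=1, n11=0, n12=1 → Y1=0, Y2=1 — eliminated
  n7 inverted output: n1=0, n2=1, n3=1, n4=1, n5=1, n6=1, n7=1 [inverted output], n8=1, n9=0, n10=1, n11=0, n12=1 → Y1=0, Y2=1 — eliminated
Only n6 inverted output reproduces the observed Y1=1, Y2=0.

n6 inverted output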